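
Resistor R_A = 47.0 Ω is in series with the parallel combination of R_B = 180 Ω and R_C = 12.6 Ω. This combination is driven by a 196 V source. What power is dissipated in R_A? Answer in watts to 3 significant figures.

Collapse R_B‖R_C to a single equivalent, reducing the network to two series elements.
R_p = (180×12.6)/(180+12.6) = 11.78 Ω
R_total = 47.0 + 11.78 = 58.78 Ω
I = V / R_total = 196 / 58.78 = 3.335 A
R_A is in the main series path, so its power is I²R_A.
P_R_A = (3.335)² × 47.0 = 522.7 W

523 W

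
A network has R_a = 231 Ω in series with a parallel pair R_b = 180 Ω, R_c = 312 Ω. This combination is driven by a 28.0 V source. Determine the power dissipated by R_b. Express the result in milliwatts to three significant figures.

Reduce the parallel pair to R_p first; the network is then a simple series string.
R_p = (180×312)/(180+312) = 114.1 Ω
R_total = 231 + 114.1 = 345.1 Ω
I = V / R_total = 28.0 / 345.1 = 0.08113 A
Voltage across the parallel pair: V_p = I × R_p = 0.08113 × 114.1 = 9.260 V
With V_p across R_b, its power is V_p²/R_b.
P_R_b = (9.260)² / 180 = 0.4764 W

476 mW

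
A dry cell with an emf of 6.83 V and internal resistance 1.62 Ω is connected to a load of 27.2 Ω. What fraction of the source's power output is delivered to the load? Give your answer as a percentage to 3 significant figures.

94.4 %

The source delivers εI, of which I²R reaches the load and I²r is lost; since I is common, η = R/(R+r).
η = R / (R + r) = 27.2 / (27.2 + 1.62) = 0.9438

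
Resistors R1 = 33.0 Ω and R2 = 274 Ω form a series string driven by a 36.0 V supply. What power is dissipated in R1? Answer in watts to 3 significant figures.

0.454 W

In a series string the same current flows through every resistor — find that current, then P = I²R for the one we want.
R_total = 33.0 + 274 = 307.0 Ω
I = V / R_total = 36.0 / 307.0 = 0.1173 A
P_R1 = I² × R1 = (0.1173)² × 33.0 = 0.4538 W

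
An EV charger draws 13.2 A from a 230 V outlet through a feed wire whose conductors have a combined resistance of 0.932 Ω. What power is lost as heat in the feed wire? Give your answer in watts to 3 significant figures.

162 W

The feed wire and load are in series, so the same current flows in both; the loss is I²R_line.
The feed wire carries the full 13.2 A.
P_line = I² R_line = (13.20)² × 0.932 = 162.4 W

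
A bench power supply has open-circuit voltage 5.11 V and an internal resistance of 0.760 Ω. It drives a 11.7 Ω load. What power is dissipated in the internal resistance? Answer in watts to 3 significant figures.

r is in series with the load, so it carries the full circuit current — the loss in it is I²r.
I = ε / (r + R) = 5.11 / (0.760 + 11.7) = 0.4101 A
P_int = I² r = (0.4101)² × 0.760 = 0.1278 W

0.128 W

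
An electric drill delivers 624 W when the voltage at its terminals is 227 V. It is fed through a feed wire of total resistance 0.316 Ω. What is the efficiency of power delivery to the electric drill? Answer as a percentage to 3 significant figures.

I = P / V = 624 / 227 = 2.749 A through the feed wire.
P_line = I² R_line = (2.749)² × 0.316 = 2.388 W
P_source = P_load + P_line = 624.0 + 2.388 = 626.4 W
η = P_load / P_source = 624.0 / 626.4 = 0.9962

99.6 %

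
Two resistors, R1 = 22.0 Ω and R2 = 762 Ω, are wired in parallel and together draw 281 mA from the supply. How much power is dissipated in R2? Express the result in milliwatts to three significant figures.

Only the total current is stated, so first find the parallel equivalent to get the voltage across the combination.
1/R_eq = 1/22.0 + 1/762 ⇒ R_eq = 21.38 Ω
V = I_total × R_eq = 0.2810 × 21.38 = 6.009 V
P_R2 = V² / R2 = (6.009)² / 762 = 0.04738 W

47.4 mW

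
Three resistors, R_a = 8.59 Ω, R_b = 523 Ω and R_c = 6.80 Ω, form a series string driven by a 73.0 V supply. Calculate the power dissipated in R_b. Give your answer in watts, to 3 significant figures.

9.62 W

Series elements share the same current, so find I first, then use P = I²R.
R_total = 8.59 + 523 + 6.80 = 538.4 Ω
I = V / R_total = 73.0 / 538.4 = 0.1356 A
P_R_b = I² × R_b = (0.1356)² × 523 = 9.615 W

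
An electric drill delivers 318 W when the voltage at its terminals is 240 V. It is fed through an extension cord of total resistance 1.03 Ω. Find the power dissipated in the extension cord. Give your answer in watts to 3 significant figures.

1.81 W

Only the current and the line resistance are needed for the I²R loss.
I = P / V = 318 / 240 = 1.325 A through the extension cord.
P_line = I² R_line = (1.325)² × 1.03 = 1.808 W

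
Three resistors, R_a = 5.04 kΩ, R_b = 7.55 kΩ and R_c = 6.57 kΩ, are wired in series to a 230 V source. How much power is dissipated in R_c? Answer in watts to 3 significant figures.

The current is common to all series resistors; compute it, then apply P = I²R for the target.
R_total = (5.04 + 7.55 + 6.57) kΩ = 19160 Ω
I = V / R_total = 230 / 19160 = 0.01200 A
P_R_c = I² × R_c = (0.01200)² × 6570 = 0.9467 W

0.947 W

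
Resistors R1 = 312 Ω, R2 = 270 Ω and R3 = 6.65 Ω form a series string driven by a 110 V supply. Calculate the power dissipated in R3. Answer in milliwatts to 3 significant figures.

Since the resistors are in series they all carry the loop current I = V/R_total; the power in any one is I²R.
R_total = 312 + 270 + 6.65 = 588.6 Ω
I = V / R_total = 110 / 588.6 = 0.1869 A
P_R3 = I² × R3 = (0.1869)² × 6.65 = 0.2322 W

232 mW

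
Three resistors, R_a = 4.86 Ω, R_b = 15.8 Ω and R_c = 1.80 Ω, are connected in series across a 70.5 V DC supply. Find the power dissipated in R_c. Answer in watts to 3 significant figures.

In a series string the same current flows through every resistor — find that current, then P = I²R for the one we want.
R_total = 4.86 + 15.8 + 1.80 = 22.46 Ω
I = V / R_total = 70.5 / 22.46 = 3.139 A
P_R_c = I² × R_c = (3.139)² × 1.80 = 17.74 W

17.7 W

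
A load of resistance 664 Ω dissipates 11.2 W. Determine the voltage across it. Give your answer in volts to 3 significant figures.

86.2 V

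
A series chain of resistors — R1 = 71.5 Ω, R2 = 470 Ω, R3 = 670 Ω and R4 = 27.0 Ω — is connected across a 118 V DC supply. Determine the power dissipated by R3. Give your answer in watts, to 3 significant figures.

Since the resistors are in series they all carry the loop current I = V/R_total; the power in any one is I²R.
R_total = 71.5 + 470 + 670 + 27.0 = 1238 Ω
I = V / R_total = 118 / 1238 = 0.09528 A
P_R3 = I² × R3 = (0.09528)² × 670 = 6.082 W

6.08 W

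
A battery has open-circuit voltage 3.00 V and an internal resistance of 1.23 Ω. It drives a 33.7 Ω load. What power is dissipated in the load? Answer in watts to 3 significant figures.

Find the circuit current first, then P = I²R for the load (series elements share I).
I = ε / (r + R) = 3.00 / (1.23 + 33.7) = 0.08589 A
P_load = I² R = (0.08589)² × 33.7 = 0.2486 W

0.249 W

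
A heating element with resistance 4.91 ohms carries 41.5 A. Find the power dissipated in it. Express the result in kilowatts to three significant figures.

8.46 kW

Current and resistance are given, so P = I²R is the direct form.
P = (41.50 A)² × 4.91 Ω = 8456 W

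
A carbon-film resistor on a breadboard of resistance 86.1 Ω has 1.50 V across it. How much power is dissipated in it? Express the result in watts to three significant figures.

0.0261 W

We know the drop across the element and its resistance — P = V²/R, one step.
P = (1.50 V)² / 86.1 Ω = 0.02613 W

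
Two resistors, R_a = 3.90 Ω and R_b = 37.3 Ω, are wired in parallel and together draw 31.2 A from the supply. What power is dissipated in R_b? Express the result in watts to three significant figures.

The branches share the same voltage, but only the total current is given — find V from the equivalent resistance first.
1/R_eq = 1/3.90 + 1/37.3 ⇒ R_eq = 3.531 Ω
V = I_total × R_eq = 31.20 × 3.531 = 110.2 V
P_R_b = V² / R_b = (110.2)² / 37.3 = 325.4 W

325 W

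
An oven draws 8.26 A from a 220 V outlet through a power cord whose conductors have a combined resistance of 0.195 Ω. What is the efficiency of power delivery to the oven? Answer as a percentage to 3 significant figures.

The power cord carries the full 8.26 A.
P_line = I² R_line = (8.260)² × 0.195 = 13.30 W
P_source = V I = 220 × 8.260 = 1817 W; P_load = 1804 W
η = P_load / P_source = 1804 / 1817 = 0.9927

99.3 %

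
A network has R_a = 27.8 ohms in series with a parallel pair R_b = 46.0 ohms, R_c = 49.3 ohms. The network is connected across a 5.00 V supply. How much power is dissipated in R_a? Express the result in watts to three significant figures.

Reduce the parallel pair to R_p first; the network is then a simple series string.
R_p = (46.0×49.3)/(46.0+49.3) = 23.80 Ω
R_total = 27.8 + 23.80 = 51.60 Ω
I = V / R_total = 5.00 / 51.60 = 0.09691 A
The full supply current passes through R_a: P = I²R.
P_R_a = (0.09691)² × 27.8 = 0.2611 W

0.261 W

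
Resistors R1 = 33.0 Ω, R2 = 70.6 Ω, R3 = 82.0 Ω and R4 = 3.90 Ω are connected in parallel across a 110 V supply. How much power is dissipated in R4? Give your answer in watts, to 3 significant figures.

3100 W

Every branch has 110 V across it, so for R4 the power is simply V²/R.
P_R4 = V² / R4 = (110)² / 3.90 Ω = 3103 W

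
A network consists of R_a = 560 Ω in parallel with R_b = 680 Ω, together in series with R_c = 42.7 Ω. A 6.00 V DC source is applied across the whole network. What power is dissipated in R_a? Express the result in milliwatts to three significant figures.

49.5 mW

Reduce the parallel combination to a single R_p; the circuit then becomes R_p in series with the remaining resistor.
R_p = (560×680)/(560+680) = 307.1 Ω
R_total = R_p + 42.7 = 307.1 + 42.7 = 349.8 Ω
I = V / R_total = 6.00 / 349.8 = 0.01715 A
Voltage across the parallel pair: V_p = I × R_p = 0.01715 × 307.1 = 5.268 V
Use P = V²/R for R_a with V = V_p.
P_R_a = (5.268)² / 560 = 0.04955 W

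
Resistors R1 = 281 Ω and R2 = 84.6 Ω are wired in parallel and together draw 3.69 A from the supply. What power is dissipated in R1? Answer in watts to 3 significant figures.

205 W

The branches share the same voltage, but only the total current is given — find V from the equivalent resistance first.
1/R_eq = 1/281 + 1/84.6 ⇒ R_eq = 65.02 Ω
V = I_total × R_eq = 3.690 × 65.02 = 239.9 V
P_R1 = V² / R1 = (239.9)² / 281 = 204.9 W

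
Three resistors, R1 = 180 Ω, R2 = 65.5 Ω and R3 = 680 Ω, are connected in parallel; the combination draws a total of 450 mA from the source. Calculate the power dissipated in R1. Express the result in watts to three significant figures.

The branches share the same voltage, but only the total current is given — find V from the equivalent resistance first.
1/R_eq = 1/180 + 1/65.5 + 1/680 ⇒ R_eq = 44.86 Ω
V = I_total × R_eq = 0.4500 × 44.86 = 20.19 V
P_R1 = V² / R1 = (20.19)² / 180 = 2.264 W

2.26 W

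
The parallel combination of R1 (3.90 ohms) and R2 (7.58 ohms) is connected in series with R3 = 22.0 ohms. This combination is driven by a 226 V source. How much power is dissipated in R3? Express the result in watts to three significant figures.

First find R_p for the parallel pair, then treat R_p + R3 as a series loop.
R_p = (3.90×7.58)/(3.90+7.58) = 2.575 Ω
R_total = R_p + 22.0 = 2.575 + 22.0 = 24.58 Ω
I = V / R_total = 226 / 24.58 = 9.196 A
All the supply current flows through R3; use P = I²R3.
P_R3 = (9.196)² × 22.0 = 1861 W

1860 W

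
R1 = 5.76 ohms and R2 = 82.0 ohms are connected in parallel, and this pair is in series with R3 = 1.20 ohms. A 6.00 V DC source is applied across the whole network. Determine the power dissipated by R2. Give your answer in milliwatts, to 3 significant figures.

294 mW

Reduce the parallel combination to a single R_p; the circuit then becomes R_p in series with the remaining resistor.
R_p = (5.76×82.0)/(5.76+82.0) = 5.382 Ω
R_total = R_p + 1.20 = 5.382 + 1.20 = 6.582 Ω
I = V / R_total = 6.00 / 6.582 = 0.9116 A
Voltage across the parallel pair: V_p = I × R_p = 0.9116 × 5.382 = 4.906 V
R2 has V_p across it, so P = V_p²/R2.
P_R2 = (4.906)² / 82.0 = 0.2935 W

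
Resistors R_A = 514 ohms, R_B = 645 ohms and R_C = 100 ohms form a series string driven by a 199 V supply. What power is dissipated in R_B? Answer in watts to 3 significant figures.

Series elements share the same current, so find I first, then use P = I²R.
R_total = 514 + 645 + 100 = 1259 Ω
I = V / R_total = 199 / 1259 = 0.1581 A
P_R_B = I² × R_B = (0.1581)² × 645 = 16.11 W

16.1 W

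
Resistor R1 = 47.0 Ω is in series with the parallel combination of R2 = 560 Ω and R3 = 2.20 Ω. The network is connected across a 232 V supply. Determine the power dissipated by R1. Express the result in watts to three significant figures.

1050 W

First combine the parallel branches into one equivalent R_p, then R1 + R_p is a series pair.
R_p = (560×2.20)/(560+2.20) = 2.191 Ω
R_total = 47.0 + 2.191 = 49.19 Ω
I = V / R_total = 232 / 49.19 = 4.716 A
R1 carries the full series current, so P = I²R.
P_R1 = (4.716)² × 47.0 = 1045 W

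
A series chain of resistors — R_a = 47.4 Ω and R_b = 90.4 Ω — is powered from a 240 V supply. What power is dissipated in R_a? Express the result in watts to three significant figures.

Since the resistors are in series they all carry the loop current I = V/R_total; the power in any one is I²R.
R_total = 47.4 + 90.4 = 137.8 Ω
I = V / R_total = 240 / 137.8 = 1.742 A
P_R_a = I² × R_a = (1.742)² × 47.4 = 143.8 W

144 W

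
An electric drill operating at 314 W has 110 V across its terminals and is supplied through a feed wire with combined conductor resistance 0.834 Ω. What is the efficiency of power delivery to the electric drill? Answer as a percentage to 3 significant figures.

I = P / V = 314 / 110 = 2.855 A through the feed wire.
P_line = I² R_line = (2.855)² × 0.834 = 6.796 W
P_source = P_load + P_line = 314.0 + 6.796 = 320.8 W
η = P_load / P_source = 314.0 / 320.8 = 0.9788

97.9 %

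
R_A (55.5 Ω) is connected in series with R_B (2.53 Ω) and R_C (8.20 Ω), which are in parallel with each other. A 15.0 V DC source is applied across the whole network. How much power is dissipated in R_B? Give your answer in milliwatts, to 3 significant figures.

101 mW

Reduce the parallel pair to R_p first; the network is then a simple series string.
R_p = (2.53×8.20)/(2.53+8.20) = 1.933 Ω
R_total = 55.5 + 1.933 = 57.43 Ω
I = V / R_total = 15.0 / 57.43 = 0.2612 A
Voltage across the parallel pair: V_p = I × R_p = 0.2612 × 1.933 = 0.5050 V
R_B sees V_p directly, so P = V_p² / R_B.
P_R_B = (0.5050)² / 2.53 = 0.1008 W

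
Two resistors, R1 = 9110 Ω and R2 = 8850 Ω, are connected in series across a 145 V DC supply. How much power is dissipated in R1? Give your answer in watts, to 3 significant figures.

The current is common to all series resistors; compute it, then apply P = I²R for the target.
R_total = 9110 + 8850 = 17960 Ω
I = V / R_total = 145 / 17960 = 0.008073 A
P_R1 = I² × R1 = (0.008073)² × 9110 = 0.5938 W

0.594 W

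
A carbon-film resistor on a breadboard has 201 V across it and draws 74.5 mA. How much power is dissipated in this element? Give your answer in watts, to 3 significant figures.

15.0 W

With V and I both given, power follows immediately from P = V I.
P = 201 V × 0.07450 A = 14.97 W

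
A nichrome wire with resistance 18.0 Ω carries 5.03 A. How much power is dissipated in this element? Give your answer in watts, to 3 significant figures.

455 W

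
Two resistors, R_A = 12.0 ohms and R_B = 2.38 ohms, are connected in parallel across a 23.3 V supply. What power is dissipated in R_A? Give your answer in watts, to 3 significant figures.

45.2 W

Each parallel branch sees the full supply voltage, so P = V²/R applies directly to the target branch.
P_R_A = V² / R_A = (23.3)² / 12.0 Ω = 45.24 W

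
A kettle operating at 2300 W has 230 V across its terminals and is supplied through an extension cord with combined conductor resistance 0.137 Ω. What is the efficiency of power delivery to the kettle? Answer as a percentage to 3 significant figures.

99.4 %

I = P / V = 2300 / 230 = 10.00 A through the extension cord.
P_line = I² R_line = (10.00)² × 0.137 = 13.70 W
P_source = P_load + P_line = 2300 + 13.70 = 2314 W
η = P_load / P_source = 2300 / 2314 = 0.9941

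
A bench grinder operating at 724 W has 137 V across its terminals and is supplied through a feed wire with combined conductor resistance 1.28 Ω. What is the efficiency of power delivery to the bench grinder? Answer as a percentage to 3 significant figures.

I = P / V = 724 / 137 = 5.285 A through the feed wire.
P_line = I² R_line = (5.285)² × 1.28 = 35.75 W
P_source = P_load + P_line = 724.0 + 35.75 = 759.7 W
η = P_load / P_source = 724.0 / 759.7 = 0.9529

95.3 %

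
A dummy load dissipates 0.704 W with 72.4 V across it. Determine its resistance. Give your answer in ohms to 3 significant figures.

From P = V I = I²R = V²/R, with the two given quantities we get R = V² / P.
R = (72.4)² / 0.704 = 7446 Ω

7450 Ω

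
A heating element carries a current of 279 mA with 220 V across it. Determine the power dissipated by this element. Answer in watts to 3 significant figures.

V and I are known directly — P = V I, no intermediate step needed.
P = 220 V × 0.2790 A = 61.38 W

61.4 W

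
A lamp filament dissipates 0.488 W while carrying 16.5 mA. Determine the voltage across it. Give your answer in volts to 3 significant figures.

The two known quantities fix the third via V = P / I.
V = 0.488 / 0.01650 = 29.58 V

29.6 V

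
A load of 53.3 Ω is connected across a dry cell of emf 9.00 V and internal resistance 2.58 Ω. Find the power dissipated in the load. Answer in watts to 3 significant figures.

With r and R in series, I = ε/(r+R); the load dissipates I²R.
I = ε / (r + R) = 9.00 / (2.58 + 53.3) = 0.1611 A
P_load = I² R = (0.1611)² × 53.3 = 1.383 W

1.38 W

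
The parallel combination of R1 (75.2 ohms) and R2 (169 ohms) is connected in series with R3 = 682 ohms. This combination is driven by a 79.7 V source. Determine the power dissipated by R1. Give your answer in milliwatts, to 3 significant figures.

425 mW

Combine R1 and R2 into their parallel equivalent first, reducing the network to two series resistors.
R_p = (75.2×169)/(75.2+169) = 52.04 Ω
R_total = R_p + 682 = 52.04 + 682 = 734.0 Ω
I = V / R_total = 79.7 / 734.0 = 0.1086 A
Voltage across the parallel pair: V_p = I × R_p = 0.1086 × 52.04 = 5.651 V
R1 has V_p across it, so P = V_p²/R1.
P_R1 = (5.651)² / 75.2 = 0.4246 W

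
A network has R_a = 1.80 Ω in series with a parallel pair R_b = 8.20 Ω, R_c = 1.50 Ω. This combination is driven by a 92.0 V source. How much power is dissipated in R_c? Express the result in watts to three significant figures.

964 W

Collapse R_b‖R_c to a single equivalent, reducing the network to two series elements.
R_p = (8.20×1.50)/(8.20+1.50) = 1.268 Ω
R_total = 1.80 + 1.268 = 3.068 Ω
I = V / R_total = 92.0 / 3.068 = 29.99 A
Voltage across the parallel pair: V_p = I × R_p = 29.99 × 1.268 = 38.02 V
With V_p across R_c, its power is V_p²/R_c.
P_R_c = (38.02)² / 1.50 = 963.9 W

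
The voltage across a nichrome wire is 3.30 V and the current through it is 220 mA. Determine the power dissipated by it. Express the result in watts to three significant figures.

Both the voltage across and the current through the element are known, so P = V I applies directly.
P = 3.30 V × 0.2200 A = 0.7260 W

0.726 W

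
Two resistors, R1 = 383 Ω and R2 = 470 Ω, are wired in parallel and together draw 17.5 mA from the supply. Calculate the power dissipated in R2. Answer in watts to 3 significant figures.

0.0290 W

Parallel branches share V, not I — compute V via R_eq, then use V²/R for the target branch.
1/R_eq = 1/383 + 1/470 ⇒ R_eq = 211.0 Ω
V = I_total × R_eq = 0.01750 × 211.0 = 3.693 V
P_R2 = V² / R2 = (3.693)² / 470 = 0.02902 W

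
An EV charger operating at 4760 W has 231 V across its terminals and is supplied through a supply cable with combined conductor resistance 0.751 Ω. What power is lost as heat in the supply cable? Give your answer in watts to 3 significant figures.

The supply cable is a series resistance carrying the load current; its dissipation is I²R_line.
I = P / V = 4760 / 231 = 20.61 A through the supply cable.
P_line = I² R_line = (20.61)² × 0.751 = 318.9 W

319 W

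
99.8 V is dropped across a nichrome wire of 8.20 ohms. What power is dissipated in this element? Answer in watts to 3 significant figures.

With V across and R both known, P = V²/R gives the dissipation directly.
P = (99.8 V)² / 8.20 Ω = 1215 W

1210 W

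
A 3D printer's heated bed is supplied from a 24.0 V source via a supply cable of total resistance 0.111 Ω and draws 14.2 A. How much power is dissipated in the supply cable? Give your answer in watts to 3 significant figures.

22.4 W

Only the current and the line resistance are needed for the I²R loss.
The supply cable carries the full 14.2 A.
P_line = I² R_line = (14.20)² × 0.111 = 22.38 W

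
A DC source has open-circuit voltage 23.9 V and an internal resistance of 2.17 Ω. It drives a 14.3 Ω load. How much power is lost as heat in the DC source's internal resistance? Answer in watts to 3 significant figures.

The source's internal resistance is just another series element carrying I; its dissipation is I²r.
I = ε / (r + R) = 23.9 / (2.17 + 14.3) = 1.451 A
P_int = I² r = (1.451)² × 2.17 = 4.569 W

4.57 W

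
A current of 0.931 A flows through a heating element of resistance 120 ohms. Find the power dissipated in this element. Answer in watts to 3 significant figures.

104 W

Current and resistance are given, so P = I²R is the direct form.
P = (0.9310 A)² × 120 Ω = 104.0 W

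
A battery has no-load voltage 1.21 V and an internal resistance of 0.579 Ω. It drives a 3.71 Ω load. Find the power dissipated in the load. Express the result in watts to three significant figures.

0.295 W

With r and R in series, I = ε/(r+R); the load dissipates I²R.
I = ε / (r + R) = 1.21 / (0.579 + 3.71) = 0.2821 A
P_load = I² R = (0.2821)² × 3.71 = 0.2953 W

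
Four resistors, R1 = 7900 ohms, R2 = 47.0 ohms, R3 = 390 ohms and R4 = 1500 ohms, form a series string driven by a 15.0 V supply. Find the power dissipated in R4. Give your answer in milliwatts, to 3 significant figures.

3.49 mW

Since the resistors are in series they all carry the loop current I = V/R_total; the power in any one is I²R.
R_total = 7900 + 47.0 + 390 + 1500 = 9837 Ω
I = V / R_total = 15.0 / 9837 = 0.001525 A
P_R4 = I² × R4 = (0.001525)² × 1500 = 0.003488 W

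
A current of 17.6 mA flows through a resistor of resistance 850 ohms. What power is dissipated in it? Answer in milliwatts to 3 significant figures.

The current through and the resistance of the element are both given; use P = I²R.
P = (0.01760 A)² × 850 Ω = 0.2633 W

263 mW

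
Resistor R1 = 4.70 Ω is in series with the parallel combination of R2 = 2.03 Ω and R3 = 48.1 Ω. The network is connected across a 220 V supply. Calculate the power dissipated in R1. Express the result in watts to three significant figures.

Reduce the parallel pair to R_p first; the network is then a simple series string.
R_p = (2.03×48.1)/(2.03+48.1) = 1.948 Ω
R_total = 4.70 + 1.948 = 6.648 Ω
I = V / R_total = 220 / 6.648 = 33.09 A
All the current flows through R1; use P = I²R.
P_R1 = (33.09)² × 4.70 = 5147 W

5150 W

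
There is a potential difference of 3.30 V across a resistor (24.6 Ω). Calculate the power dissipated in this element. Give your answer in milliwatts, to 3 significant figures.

443 mW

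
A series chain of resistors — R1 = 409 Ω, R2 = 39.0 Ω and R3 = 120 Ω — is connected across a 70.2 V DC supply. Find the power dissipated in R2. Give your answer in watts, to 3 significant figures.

Since the resistors are in series they all carry the loop current I = V/R_total; the power in any one is I²R.
R_total = 409 + 39.0 + 120 = 568.0 Ω
I = V / R_total = 70.2 / 568.0 = 0.1236 A
P_R2 = I² × R2 = (0.1236)² × 39.0 = 0.5957 W

0.596 W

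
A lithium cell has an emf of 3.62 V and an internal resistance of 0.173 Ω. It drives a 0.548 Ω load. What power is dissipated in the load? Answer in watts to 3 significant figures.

With r and R in series, I = ε/(r+R); the load dissipates I²R.
I = ε / (r + R) = 3.62 / (0.173 + 0.548) = 5.021 A
P_load = I² R = (5.021)² × 0.548 = 13.81 W

13.8 W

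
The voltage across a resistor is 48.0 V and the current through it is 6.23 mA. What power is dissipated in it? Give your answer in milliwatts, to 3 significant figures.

299 mW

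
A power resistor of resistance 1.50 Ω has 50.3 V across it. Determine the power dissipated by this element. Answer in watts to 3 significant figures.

1690 W

V and R are stated; P = V²/R avoids computing the current.
P = (50.3 V)² / 1.50 Ω = 1687 W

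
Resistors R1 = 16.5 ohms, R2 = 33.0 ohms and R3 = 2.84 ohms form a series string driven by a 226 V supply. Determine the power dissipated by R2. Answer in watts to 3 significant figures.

615 W

Every series element carries the same I. Get I from the total resistance, then P = I² × R2.
R_total = 16.5 + 33.0 + 2.84 = 52.34 Ω
I = V / R_total = 226 / 52.34 = 4.318 A
P_R2 = I² × R2 = (4.318)² × 33.0 = 615.3 W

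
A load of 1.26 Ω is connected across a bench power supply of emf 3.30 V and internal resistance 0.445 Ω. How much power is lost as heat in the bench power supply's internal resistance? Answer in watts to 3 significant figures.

The source's internal resistance is just another series element carrying I; its dissipation is I²r.
I = ε / (r + R) = 3.30 / (0.445 + 1.26) = 1.935 A
P_int = I² r = (1.935)² × 0.445 = 1.667 W

1.67 W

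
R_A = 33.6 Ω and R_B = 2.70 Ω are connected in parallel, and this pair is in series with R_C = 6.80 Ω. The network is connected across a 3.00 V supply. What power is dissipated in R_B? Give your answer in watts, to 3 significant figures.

Collapse the R_A‖R_B pair into one equivalent R_p; then R_p and R_C form a series string.
R_p = (33.6×2.70)/(33.6+2.70) = 2.499 Ω
R_total = R_p + 6.80 = 2.499 + 6.80 = 9.299 Ω
I = V / R_total = 3.00 / 9.299 = 0.3226 A
Voltage across the parallel pair: V_p = I × R_p = 0.3226 × 2.499 = 0.8063 V
Use P = V²/R for R_B with V = V_p.
P_R_B = (0.8063)² / 2.70 = 0.2408 W

0.241 W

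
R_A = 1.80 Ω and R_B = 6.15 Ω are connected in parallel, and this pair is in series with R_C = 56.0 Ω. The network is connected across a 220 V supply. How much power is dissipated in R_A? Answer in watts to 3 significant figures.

Reduce the parallel combination to a single R_p; the circuit then becomes R_p in series with the remaining resistor.
R_p = (1.80×6.15)/(1.80+6.15) = 1.392 Ω
R_total = R_p + 56.0 = 1.392 + 56.0 = 57.39 Ω
I = V / R_total = 220 / 57.39 = 3.833 A
Voltage across the parallel pair: V_p = I × R_p = 3.833 × 1.392 = 5.338 V
R_A sits across V_p; its power is V_p²/R.
P_R_A = (5.338)² / 1.80 = 15.83 W

15.8 W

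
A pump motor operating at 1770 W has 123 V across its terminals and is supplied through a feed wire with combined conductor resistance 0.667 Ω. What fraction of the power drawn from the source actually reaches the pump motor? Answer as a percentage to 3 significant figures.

92.8 %

I = P / V = 1770 / 123 = 14.39 A through the feed wire.
P_line = I² R_line = (14.39)² × 0.667 = 138.1 W
P_source = P_load + P_line = 1770 + 138.1 = 1908 W
η = P_load / P_source = 1770 / 1908 = 0.9276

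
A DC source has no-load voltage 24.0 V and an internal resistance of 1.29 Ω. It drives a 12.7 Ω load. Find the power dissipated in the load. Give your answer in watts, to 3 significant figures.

37.4 W

The internal resistance and the load are in series, so the same I flows through both; get I from ε/(r+R), then I²R for the load.
I = ε / (r + R) = 24.0 / (1.29 + 12.7) = 1.716 A
P_load = I² R = (1.716)² × 12.7 = 37.38 W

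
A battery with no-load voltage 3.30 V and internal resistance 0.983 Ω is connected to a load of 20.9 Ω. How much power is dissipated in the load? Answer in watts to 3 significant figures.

0.475 W

Load and internal resistance form a series loop — compute the loop current, then the load power via I²R.
I = ε / (r + R) = 3.30 / (0.983 + 20.9) = 0.1508 A
P_load = I² R = (0.1508)² × 20.9 = 0.4753 W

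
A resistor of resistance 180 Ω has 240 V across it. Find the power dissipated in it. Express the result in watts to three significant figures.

320 W

Voltage and resistance are given, so P = V²/R is the one-step route.
P = (240 V)² / 180 Ω = 320.0 W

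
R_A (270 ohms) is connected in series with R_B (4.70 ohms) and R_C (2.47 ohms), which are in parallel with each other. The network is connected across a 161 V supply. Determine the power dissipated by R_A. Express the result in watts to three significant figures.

Replace R_B and R_C with their parallel equivalent so the circuit becomes R_A in series with R_p.
R_p = (4.70×2.47)/(4.70+2.47) = 1.619 Ω
R_total = 270 + 1.619 = 271.6 Ω
I = V / R_total = 161 / 271.6 = 0.5927 A
All the current flows through R_A; use P = I²R.
P_R_A = (0.5927)² × 270 = 94.86 W

94.9 W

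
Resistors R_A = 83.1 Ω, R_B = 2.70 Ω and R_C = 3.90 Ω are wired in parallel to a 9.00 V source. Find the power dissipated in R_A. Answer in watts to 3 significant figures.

0.975 W

R_A sits directly across the source, so P = V²/R with V = 9.00 V.
P_R_A = V² / R_A = (9.00)² / 83.1 Ω = 0.9747 W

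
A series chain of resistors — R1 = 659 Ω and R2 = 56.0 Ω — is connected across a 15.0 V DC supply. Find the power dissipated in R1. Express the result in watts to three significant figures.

The current is common to all series resistors; compute it, then apply P = I²R for the target.
R_total = 659 + 56.0 = 715.0 Ω
I = V / R_total = 15.0 / 715.0 = 0.02098 A
P_R1 = I² × R1 = (0.02098)² × 659 = 0.2900 W

0.290 W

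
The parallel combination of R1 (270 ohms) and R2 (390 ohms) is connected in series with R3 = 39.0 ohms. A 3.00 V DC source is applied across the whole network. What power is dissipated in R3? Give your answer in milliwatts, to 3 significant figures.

8.90 mW

Reduce the parallel combination to a single R_p; the circuit then becomes R_p in series with the remaining resistor.
R_p = (270×390)/(270+390) = 159.5 Ω
R_total = R_p + 39.0 = 159.5 + 39.0 = 198.5 Ω
I = V / R_total = 3.00 / 198.5 = 0.01511 A
All the supply current flows through R3; use P = I²R3.
P_R3 = (0.01511)² × 39.0 = 0.008904 W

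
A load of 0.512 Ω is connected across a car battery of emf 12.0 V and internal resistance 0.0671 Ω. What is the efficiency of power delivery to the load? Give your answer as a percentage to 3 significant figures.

η = P_load/(P_load+P_int) = I²R/(I²R+I²r) = R/(R+r) — the I² cancels for series elements.
η = R / (R + r) = 0.512 / (0.512 + 0.0671) = 0.8841

88.4 %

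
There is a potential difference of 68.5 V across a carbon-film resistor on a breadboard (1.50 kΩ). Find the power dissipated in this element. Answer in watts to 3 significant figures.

3.13 W

With V across and R both known, P = V²/R gives the dissipation directly.
P = (68.5 V)² / 1500 Ω = 3.128 W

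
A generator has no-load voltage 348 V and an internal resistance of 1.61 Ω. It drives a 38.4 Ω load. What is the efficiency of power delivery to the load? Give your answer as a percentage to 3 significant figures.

96.0 %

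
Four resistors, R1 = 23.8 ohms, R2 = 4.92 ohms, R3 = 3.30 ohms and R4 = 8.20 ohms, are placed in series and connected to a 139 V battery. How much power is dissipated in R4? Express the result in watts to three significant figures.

97.9 W

In a series string the same current flows through every resistor — find that current, then P = I²R for the one we want.
R_total = 23.8 + 4.92 + 3.30 + 8.20 = 40.22 Ω
I = V / R_total = 139 / 40.22 = 3.456 A
P_R4 = I² × R4 = (3.456)² × 8.20 = 97.94 W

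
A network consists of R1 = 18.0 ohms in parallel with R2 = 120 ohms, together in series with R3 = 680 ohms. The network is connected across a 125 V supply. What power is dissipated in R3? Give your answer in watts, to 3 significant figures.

Combine R1 and R2 into their parallel equivalent first, reducing the network to two series resistors.
R_p = (18.0×120)/(18.0+120) = 15.65 Ω
R_total = R_p + 680 = 15.65 + 680 = 695.7 Ω
I = V / R_total = 125 / 695.7 = 0.1797 A
R3 is the series element, so its power is I²R.
P_R3 = (0.1797)² × 680 = 21.96 W

22.0 W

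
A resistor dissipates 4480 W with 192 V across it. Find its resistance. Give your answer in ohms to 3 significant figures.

From P = V I = I²R = V²/R, with the two given quantities we get R = V² / P.
R = (192)² / 4480 = 8.229 Ω

8.23 Ω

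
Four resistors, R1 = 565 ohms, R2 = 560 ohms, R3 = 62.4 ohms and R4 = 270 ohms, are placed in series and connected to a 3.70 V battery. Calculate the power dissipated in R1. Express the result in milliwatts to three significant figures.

Since the resistors are in series they all carry the loop current I = V/R_total; the power in any one is I²R.
R_total = 565 + 560 + 62.4 + 270 = 1457 Ω
I = V / R_total = 3.70 / 1457 = 0.002539 A
P_R1 = I² × R1 = (0.002539)² × 565 = 0.003642 W

3.64 mW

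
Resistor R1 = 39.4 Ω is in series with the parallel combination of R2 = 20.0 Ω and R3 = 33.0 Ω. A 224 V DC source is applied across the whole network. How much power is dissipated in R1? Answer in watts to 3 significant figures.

735 W

First combine the parallel branches into one equivalent R_p, then R1 + R_p is a series pair.
R_p = (20.0×33.0)/(20.0+33.0) = 12.45 Ω
R_total = 39.4 + 12.45 = 51.85 Ω
I = V / R_total = 224 / 51.85 = 4.320 A
R1 is in the main series path, so its power is I²R1.
P_R1 = (4.320)² × 39.4 = 735.3 W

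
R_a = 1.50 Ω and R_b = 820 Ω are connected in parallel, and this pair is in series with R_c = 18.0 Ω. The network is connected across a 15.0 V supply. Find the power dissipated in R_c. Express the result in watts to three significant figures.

Collapse the R_a‖R_b pair into one equivalent R_p; then R_p and R_c form a series string.
R_p = (1.50×820)/(1.50+820) = 1.497 Ω
R_total = R_p + 18.0 = 1.497 + 18.0 = 19.50 Ω
I = V / R_total = 15.0 / 19.50 = 0.7693 A
All the supply current flows through R_c; use P = I²R_c.
P_R_c = (0.7693)² × 18.0 = 10.65 W

10.7 W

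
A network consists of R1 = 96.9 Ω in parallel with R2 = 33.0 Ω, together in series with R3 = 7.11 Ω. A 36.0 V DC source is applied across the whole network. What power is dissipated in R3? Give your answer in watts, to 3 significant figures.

Combine R1 and R2 into their parallel equivalent first, reducing the network to two series resistors.
R_p = (96.9×33.0)/(96.9+33.0) = 24.62 Ω
R_total = R_p + 7.11 = 24.62 + 7.11 = 31.73 Ω
I = V / R_total = 36.0 / 31.73 = 1.135 A
R3 carries the full series current, so P = I²R.
P_R3 = (1.135)² × 7.11 = 9.154 W

9.15 W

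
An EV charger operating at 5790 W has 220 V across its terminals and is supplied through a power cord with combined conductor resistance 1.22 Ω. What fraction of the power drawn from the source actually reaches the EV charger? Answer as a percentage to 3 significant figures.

I = P / V = 5790 / 220 = 26.32 A through the power cord.
P_line = I² R_line = (26.32)² × 1.22 = 845.0 W
P_source = P_load + P_line = 5790 + 845.0 = 6635 W
η = P_load / P_source = 5790 / 6635 = 0.8726

87.3 %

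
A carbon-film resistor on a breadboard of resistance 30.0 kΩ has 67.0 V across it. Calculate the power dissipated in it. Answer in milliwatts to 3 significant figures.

V and R are stated; P = V²/R avoids computing the current.
P = (67.0 V)² / 30000 Ω = 0.1496 W

150 mW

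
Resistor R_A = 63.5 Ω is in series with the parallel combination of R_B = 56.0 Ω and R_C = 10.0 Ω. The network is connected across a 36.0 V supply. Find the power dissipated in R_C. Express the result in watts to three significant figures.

First combine the parallel branches into one equivalent R_p, then R_A + R_p is a series pair.
R_p = (56.0×10.0)/(56.0+10.0) = 8.485 Ω
R_total = 63.5 + 8.485 = 71.98 Ω
I = V / R_total = 36.0 / 71.98 = 0.5001 A
Voltage across the parallel pair: V_p = I × R_p = 0.5001 × 8.485 = 4.243 V
With V_p across R_C, its power is V_p²/R_C.
P_R_C = (4.243)² / 10.0 = 1.801 W

1.80 W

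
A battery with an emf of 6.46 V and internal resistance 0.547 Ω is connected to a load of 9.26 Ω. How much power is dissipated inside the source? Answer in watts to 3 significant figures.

The source's internal resistance is just another series element carrying I; its dissipation is I²r.
I = ε / (r + R) = 6.46 / (0.547 + 9.26) = 0.6587 A
P_int = I² r = (0.6587)² × 0.547 = 0.2373 W

0.237 W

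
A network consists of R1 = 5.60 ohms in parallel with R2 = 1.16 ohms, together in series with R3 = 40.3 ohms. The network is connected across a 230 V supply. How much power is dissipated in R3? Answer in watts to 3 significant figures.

1250 W

First find R_p for the parallel pair, then treat R_p + R3 as a series loop.
R_p = (5.60×1.16)/(5.60+1.16) = 0.9609 Ω
R_total = R_p + 40.3 = 0.9609 + 40.3 = 41.26 Ω
I = V / R_total = 230 / 41.26 = 5.574 A
R3 is the series element, so its power is I²R.
P_R3 = (5.574)² × 40.3 = 1252 W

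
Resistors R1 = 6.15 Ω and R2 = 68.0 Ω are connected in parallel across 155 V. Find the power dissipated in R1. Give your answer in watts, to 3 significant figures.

The supply voltage appears across each parallel branch — just use P = V²/R1.
P_R1 = V² / R1 = (155)² / 6.15 Ω = 3907 W

3910 W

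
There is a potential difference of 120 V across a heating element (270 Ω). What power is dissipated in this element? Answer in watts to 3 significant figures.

We know the drop across the element and its resistance — P = V²/R, one step.
P = (120 V)² / 270 Ω = 53.33 W

53.3 W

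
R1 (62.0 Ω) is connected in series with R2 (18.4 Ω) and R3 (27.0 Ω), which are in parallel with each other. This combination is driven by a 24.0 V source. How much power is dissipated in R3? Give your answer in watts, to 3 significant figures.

Collapse R2‖R3 to a single equivalent, reducing the network to two series elements.
R_p = (18.4×27.0)/(18.4+27.0) = 10.94 Ω
R_total = 62.0 + 10.94 = 72.94 Ω
I = V / R_total = 24.0 / 72.94 = 0.3290 A
Voltage across the parallel pair: V_p = I × R_p = 0.3290 × 10.94 = 3.600 V
R3 is across V_p, so use P = V²/R for that branch.
P_R3 = (3.600)² / 27.0 = 0.4801 W

0.480 W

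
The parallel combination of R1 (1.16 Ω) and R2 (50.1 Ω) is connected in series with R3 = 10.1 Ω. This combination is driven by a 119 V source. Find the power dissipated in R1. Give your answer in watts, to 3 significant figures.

124 W

Collapse the R1‖R2 pair into one equivalent R_p; then R_p and R3 form a series string.
R_p = (1.16×50.1)/(1.16+50.1) = 1.134 Ω
R_total = R_p + 10.1 = 1.134 + 10.1 = 11.23 Ω
I = V / R_total = 119 / 11.23 = 10.59 A
Voltage across the parallel pair: V_p = I × R_p = 10.59 × 1.134 = 12.01 V
R1 has V_p across it, so P = V_p²/R1.
P_R1 = (12.01)² / 1.16 = 124.3 W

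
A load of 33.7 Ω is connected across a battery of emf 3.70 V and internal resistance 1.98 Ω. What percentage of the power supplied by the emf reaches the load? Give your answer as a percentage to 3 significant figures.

94.5 %

Both r and R carry the same current, so the power split is just the resistance split: η = R/(R+r).
η = R / (R + r) = 33.7 / (33.7 + 1.98) = 0.9445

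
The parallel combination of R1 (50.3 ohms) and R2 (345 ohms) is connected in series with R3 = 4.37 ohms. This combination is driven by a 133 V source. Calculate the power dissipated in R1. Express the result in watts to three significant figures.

Combine R1 and R2 into their parallel equivalent first, reducing the network to two series resistors.
R_p = (50.3×345)/(50.3+345) = 43.90 Ω
R_total = R_p + 4.37 = 43.90 + 4.37 = 48.27 Ω
I = V / R_total = 133 / 48.27 = 2.755 A
Voltage across the parallel pair: V_p = I × R_p = 2.755 × 43.90 = 121.0 V
R1 sits across V_p; its power is V_p²/R.
P_R1 = (121.0)² / 50.3 = 290.9 W

291 W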